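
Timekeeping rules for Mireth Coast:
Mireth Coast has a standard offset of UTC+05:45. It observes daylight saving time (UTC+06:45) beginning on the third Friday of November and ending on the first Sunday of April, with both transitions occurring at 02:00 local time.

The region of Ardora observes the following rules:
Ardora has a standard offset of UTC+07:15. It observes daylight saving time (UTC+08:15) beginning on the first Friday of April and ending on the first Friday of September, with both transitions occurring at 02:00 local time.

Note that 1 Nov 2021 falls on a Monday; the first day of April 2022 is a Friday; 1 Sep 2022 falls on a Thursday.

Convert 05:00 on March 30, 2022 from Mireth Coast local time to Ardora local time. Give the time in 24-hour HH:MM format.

05:30

1 November 2021 is a Monday, so the first Friday is November 5 and the third is November 19.
1 April 2022 is a Friday, so the first Sunday is April 3.
March 30, 2022 lies within the daylight-saving period (19 November 2021 – 3 April 2022), so Mireth Coast is on daylight time, UTC+06:45.
05:00 Mireth Coast − 6h45m = 22:15 UTC (rolling into the previous day, 29 March 2022).
1 April 2022 is a Friday, so the first Friday is April 1.
1 September 2022 is a Thursday, so the first Friday is September 2.
At the standard offset (UTC+07:15), 22:15 UTC + 7h15m = 05:30 Ardora standard time (rolling into the next day, 30 March 2022).
The standard-time date in Ardora, March 30, 2022, is outside the daylight-saving period (1 April – 2 September), so Ardora is on standard time, UTC+07:15.
22:15 UTC + 7h15m = 05:30 Ardora (rolling into the next day, 30 March 2022).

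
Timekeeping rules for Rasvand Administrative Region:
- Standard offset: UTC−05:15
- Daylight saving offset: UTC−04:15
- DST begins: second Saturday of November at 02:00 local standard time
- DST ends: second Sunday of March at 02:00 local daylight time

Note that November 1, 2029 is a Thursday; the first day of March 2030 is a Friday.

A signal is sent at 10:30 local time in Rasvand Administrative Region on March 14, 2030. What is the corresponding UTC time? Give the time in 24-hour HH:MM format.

1 November 2029 is a Thursday, so the first Saturday is November 3 and the second is November 10.
1 March 2030 is a Friday, so the first Sunday is March 3 and the second is March 10.
March 14, 2030 does not fall between 10 November 2029 and 10 March 2030, so daylight saving is not in effect and Rasvand Administrative Region is at UTC−05:15.
10:30 local + 5h15m = 15:45 UTC.

15:45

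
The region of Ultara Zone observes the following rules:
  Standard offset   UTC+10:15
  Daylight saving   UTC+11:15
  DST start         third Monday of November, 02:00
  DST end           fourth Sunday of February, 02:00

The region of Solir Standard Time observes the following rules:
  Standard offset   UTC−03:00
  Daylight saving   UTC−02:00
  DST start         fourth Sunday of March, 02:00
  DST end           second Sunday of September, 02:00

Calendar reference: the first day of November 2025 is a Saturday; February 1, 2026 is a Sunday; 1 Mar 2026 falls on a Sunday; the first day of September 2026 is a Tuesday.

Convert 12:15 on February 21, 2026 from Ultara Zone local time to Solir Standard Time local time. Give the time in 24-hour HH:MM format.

22:00

1 November 2025 is a Saturday, so the first Monday is November 3 and the third is November 17.
1 February 2026 is a Sunday, so the first Sunday is February 1 and the fourth is February 22.
Daylight saving runs 17 November 2025 – 22 February 2026; February 21, 2026 is inside that window, so Ultara Zone is at UTC+11:15.
12:15 Ultara Zone − 11h15m = 01:00 UTC.
1 March 2026 is a Sunday, so the first Sunday is March 1 and the fourth is March 22.
1 September 2026 is a Tuesday, so the first Sunday is September 6 and the second is September 13.
At the standard offset (UTC−03:00), 01:00 UTC − 3h = 22:00 Solir Standard Time standard time (rolling into the previous day, 20 February 2026).
The standard-time date in Solir Standard Time, February 20, 2026, does not fall between 22 March and 13 September, so daylight saving is not in effect and Solir Standard Time is at UTC−03:00.
01:00 UTC − 3h = 22:00 Solir Standard Time (rolling into the previous day, 20 February 2026).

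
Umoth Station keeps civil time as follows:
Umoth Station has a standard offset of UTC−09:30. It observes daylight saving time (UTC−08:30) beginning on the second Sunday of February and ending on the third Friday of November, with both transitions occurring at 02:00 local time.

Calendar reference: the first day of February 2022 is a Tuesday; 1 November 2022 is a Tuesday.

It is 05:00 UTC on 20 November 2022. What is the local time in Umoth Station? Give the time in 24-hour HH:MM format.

19:30

1 February 2022 is a Tuesday, so the first Sunday is February 6 and the second is February 13.
1 November 2022 is a Tuesday, so the first Friday is November 4 and the third is November 18.
At the standard offset (UTC−09:30), 05:00 UTC − 9h30m = 19:30 Umoth Station standard time (rolling into the previous day, 19 November 2022).
The standard-time date in Umoth Station, 19 November 2022, is outside the daylight-saving period (13 February – 18 November), so Umoth Station is on standard time, UTC−09:30.
05:00 UTC − 9h30m = 19:30 local (rolling into the previous day, 19 November 2022).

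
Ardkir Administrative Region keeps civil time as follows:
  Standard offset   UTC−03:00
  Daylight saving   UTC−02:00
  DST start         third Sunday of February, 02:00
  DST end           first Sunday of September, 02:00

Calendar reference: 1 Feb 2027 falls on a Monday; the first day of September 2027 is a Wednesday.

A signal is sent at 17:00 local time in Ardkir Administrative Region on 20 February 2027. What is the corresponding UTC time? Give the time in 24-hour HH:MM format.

1 February 2027 is a Monday, so the first Sunday is February 7 and the third is February 21.
1 September 2027 is a Wednesday, so the first Sunday is September 5.
20 February 2027 does not fall between 21 February and 5 September, so daylight saving is not in effect and Ardkir Administrative Region is at UTC−03:00.
17:00 local + 3h = 20:00 UTC.

20:00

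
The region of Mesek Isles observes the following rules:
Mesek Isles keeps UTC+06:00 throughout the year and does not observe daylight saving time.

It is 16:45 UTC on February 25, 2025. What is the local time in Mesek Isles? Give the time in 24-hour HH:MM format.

22:45

Mesek Isles has no daylight saving, so its offset is UTC+06:00 year-round.
16:45 UTC + 6h = 22:45 local.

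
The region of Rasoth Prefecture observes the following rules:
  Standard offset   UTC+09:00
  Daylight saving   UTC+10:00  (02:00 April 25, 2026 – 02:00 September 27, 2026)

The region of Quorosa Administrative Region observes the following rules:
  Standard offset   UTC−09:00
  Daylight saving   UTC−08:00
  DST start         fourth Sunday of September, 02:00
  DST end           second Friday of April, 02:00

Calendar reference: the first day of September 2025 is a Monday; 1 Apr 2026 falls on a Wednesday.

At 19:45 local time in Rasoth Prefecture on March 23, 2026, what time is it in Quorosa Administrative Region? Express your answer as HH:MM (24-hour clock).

02:45

Daylight saving runs 25 April – 27 September; March 23, 2026 is outside that window, so Rasoth Prefecture is on standard time at UTC+09:00.
19:45 Rasoth Prefecture − 9h = 10:45 UTC.
1 September 2025 is a Monday, so the first Sunday is September 7 and the fourth is September 28.
1 April 2026 is a Wednesday, so the first Friday is April 3 and the second is April 10.
At the standard offset (UTC−09:00), 10:45 UTC − 9h = 01:45 Quorosa Administrative Region standard time.
The standard-time date in Quorosa Administrative Region, March 23, 2026, lies within the daylight-saving period (28 September 2025 – 10 April 2026), so Quorosa Administrative Region is on daylight time, UTC−08:00.
10:45 UTC − 8h = 02:45 Quorosa Administrative Region.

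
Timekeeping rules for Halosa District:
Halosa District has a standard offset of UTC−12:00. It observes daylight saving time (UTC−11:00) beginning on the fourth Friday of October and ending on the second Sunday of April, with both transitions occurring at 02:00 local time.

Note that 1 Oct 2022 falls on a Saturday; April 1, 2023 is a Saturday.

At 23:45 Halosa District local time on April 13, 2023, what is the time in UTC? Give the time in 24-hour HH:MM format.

1 October 2022 is a Saturday, so the first Friday is October 7 and the fourth is October 28.
1 April 2023 is a Saturday, so the first Sunday is April 2 and the second is April 9.
April 13, 2023 is outside the daylight-saving period (28 October 2022 – 9 April 2023), so Halosa District is on standard time, UTC−12:00.
23:45 local + 12h = 11:45 UTC (rolling into the next day, 14 April 2023).

11:45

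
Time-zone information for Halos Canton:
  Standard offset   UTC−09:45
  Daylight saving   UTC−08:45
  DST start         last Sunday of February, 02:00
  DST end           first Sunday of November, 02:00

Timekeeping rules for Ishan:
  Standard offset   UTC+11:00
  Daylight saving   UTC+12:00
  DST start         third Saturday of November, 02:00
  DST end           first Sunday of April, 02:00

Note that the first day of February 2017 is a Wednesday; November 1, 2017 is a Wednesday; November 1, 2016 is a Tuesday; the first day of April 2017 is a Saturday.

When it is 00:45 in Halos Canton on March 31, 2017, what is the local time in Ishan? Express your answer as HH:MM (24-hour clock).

1 February 2017 is a Wednesday, so Sundays fall on 5, 12, 19, 26; the last is February 26.
1 November 2017 is a Wednesday, so the first Sunday is November 5.
March 31, 2017 lies within the daylight-saving period (26 February – 5 November), so Halos Canton is on daylight time, UTC−08:45.
00:45 Halos Canton + 8h45m = 09:30 UTC.
1 November 2016 is a Tuesday, so the first Saturday is November 5 and the third is November 19.
1 April 2017 is a Saturday, so the first Sunday is April 2.
At the standard offset (UTC+11:00), 09:30 UTC + 11h = 20:30 Ishan standard time.
Daylight saving runs 19 November 2016 – 2 April 2017; the standard-time date in Ishan, March 31, 2017, is inside that window, so Ishan is at UTC+12:00.
09:30 UTC + 12h = 21:30 Ishan.

21:30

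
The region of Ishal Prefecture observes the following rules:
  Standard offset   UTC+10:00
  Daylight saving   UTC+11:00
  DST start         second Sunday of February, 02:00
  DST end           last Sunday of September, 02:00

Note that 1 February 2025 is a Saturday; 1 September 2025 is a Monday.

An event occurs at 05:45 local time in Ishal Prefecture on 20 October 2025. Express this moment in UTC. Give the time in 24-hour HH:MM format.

1 February 2025 is a Saturday, so the first Sunday is February 2 and the second is February 9.
1 September 2025 is a Monday, so Sundays fall on 7, 14, 21, 28; the last is September 28.
20 October 2025 is outside the daylight-saving period (9 February – 28 September), so Ishal Prefecture is on standard time, UTC+10:00.
05:45 local − 10h = 19:45 UTC (rolling into the previous day, 19 October 2025).

19:45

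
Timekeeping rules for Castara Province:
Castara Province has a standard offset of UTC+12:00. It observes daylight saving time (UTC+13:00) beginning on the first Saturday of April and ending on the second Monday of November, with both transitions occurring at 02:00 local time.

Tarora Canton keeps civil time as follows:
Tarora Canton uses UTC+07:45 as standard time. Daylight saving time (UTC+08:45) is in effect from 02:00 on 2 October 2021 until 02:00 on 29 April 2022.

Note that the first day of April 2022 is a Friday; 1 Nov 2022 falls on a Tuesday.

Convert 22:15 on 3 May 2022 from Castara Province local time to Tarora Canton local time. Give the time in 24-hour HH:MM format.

17:00

1 April 2022 is a Friday, so the first Saturday is April 2.
1 November 2022 is a Tuesday, so the first Monday is November 7 and the second is November 14.
3 May 2022 falls between 2 April and 14 November, so daylight saving is in effect and Castara Province is at UTC+13:00.
22:15 Castara Province − 13h = 09:15 UTC.
At the standard offset (UTC+07:45), 09:15 UTC + 7h45m = 17:00 Tarora Canton standard time.
Daylight saving runs 2 October 2021 – 29 April 2022; the standard-time date in Tarora Canton, 3 May 2022, is outside that window, so Tarora Canton is on standard time at UTC+07:45.
09:15 UTC + 7h45m = 17:00 Tarora Canton.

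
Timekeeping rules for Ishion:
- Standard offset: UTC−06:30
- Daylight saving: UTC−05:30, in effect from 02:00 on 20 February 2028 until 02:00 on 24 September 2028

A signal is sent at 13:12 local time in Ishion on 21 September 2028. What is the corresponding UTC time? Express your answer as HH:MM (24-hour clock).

18:42

21 September 2028 lies within the daylight-saving period (20 February – 24 September), so Ishion is on daylight time, UTC−05:30.
13:12 local + 5h30m = 18:42 UTC.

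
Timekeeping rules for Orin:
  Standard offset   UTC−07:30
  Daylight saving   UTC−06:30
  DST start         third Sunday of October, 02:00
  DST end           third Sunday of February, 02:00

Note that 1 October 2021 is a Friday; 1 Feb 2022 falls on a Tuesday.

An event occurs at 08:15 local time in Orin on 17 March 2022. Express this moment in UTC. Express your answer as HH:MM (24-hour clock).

15:45

1 October 2021 is a Friday, so the first Sunday is October 3 and the third is October 17.
1 February 2022 is a Tuesday, so the first Sunday is February 6 and the third is February 20.
17 March 2022 is outside the daylight-saving period (17 October 2021 – 20 February 2022), so Orin is on standard time, UTC−07:30.
08:15 local + 7h30m = 15:45 UTC.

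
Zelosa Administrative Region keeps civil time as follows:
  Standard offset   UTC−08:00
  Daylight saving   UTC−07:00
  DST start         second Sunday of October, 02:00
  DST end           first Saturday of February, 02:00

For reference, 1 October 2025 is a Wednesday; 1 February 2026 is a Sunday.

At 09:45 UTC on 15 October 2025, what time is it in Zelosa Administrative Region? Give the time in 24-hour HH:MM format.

1 October 2025 is a Wednesday, so the first Sunday is October 5 and the second is October 12.
1 February 2026 is a Sunday, so the first Saturday is February 7.
At the standard offset (UTC−08:00), 09:45 UTC − 8h = 01:45 Zelosa Administrative Region standard time.
The standard-time date in Zelosa Administrative Region, 15 October 2025, lies within the daylight-saving period (12 October 2025 – 7 February 2026), so Zelosa Administrative Region is on daylight time, UTC−07:00.
09:45 UTC − 7h = 02:45 local.

02:45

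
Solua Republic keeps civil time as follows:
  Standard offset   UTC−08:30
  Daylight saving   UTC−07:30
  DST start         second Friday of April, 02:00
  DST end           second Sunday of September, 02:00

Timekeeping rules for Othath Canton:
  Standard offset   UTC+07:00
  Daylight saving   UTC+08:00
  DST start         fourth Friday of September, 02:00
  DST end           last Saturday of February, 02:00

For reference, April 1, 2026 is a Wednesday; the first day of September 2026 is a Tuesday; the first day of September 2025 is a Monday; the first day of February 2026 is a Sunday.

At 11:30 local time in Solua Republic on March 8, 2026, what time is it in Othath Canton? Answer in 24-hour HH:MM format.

03:00

1 April 2026 is a Wednesday, so the first Friday is April 3 and the second is April 10.
1 September 2026 is a Tuesday, so the first Sunday is September 6 and the second is September 13.
March 8, 2026 does not fall between 10 April and 13 September, so daylight saving is not in effect and Solua Republic is at UTC−08:30.
11:30 Solua Republic + 8h30m = 20:00 UTC.
1 September 2025 is a Monday, so the first Friday is September 5 and the fourth is September 26.
1 February 2026 is a Sunday, so Saturdays fall on 7, 14, 21, 28; the last is February 28.
At the standard offset (UTC+07:00), 20:00 UTC + 7h = 03:00 Othath Canton standard time (rolling into the next day, 9 March 2026).
Daylight saving runs 26 September 2025 – 28 February 2026; the standard-time date in Othath Canton, March 9, 2026, is outside that window, so Othath Canton is on standard time at UTC+07:00.
20:00 UTC + 7h = 03:00 Othath Canton (rolling into the next day, 9 March 2026).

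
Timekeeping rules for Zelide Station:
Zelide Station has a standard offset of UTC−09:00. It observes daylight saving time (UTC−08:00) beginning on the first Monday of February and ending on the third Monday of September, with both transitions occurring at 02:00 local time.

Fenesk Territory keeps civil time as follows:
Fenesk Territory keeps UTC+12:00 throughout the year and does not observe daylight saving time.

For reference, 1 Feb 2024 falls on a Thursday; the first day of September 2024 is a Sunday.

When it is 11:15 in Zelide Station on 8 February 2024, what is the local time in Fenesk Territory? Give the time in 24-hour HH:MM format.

07:15

1 February 2024 is a Thursday, so the first Monday is February 5.
1 September 2024 is a Sunday, so the first Monday is September 2 and the third is September 16.
8 February 2024 falls between 5 February and 16 September, so daylight saving is in effect and Zelide Station is at UTC−08:00.
11:15 Zelide Station + 8h = 19:15 UTC.
Fenesk Territory stays on UTC+12:00 all year.
19:15 UTC + 12h = 07:15 Fenesk Territory (rolling into the next day, 9 February 2024).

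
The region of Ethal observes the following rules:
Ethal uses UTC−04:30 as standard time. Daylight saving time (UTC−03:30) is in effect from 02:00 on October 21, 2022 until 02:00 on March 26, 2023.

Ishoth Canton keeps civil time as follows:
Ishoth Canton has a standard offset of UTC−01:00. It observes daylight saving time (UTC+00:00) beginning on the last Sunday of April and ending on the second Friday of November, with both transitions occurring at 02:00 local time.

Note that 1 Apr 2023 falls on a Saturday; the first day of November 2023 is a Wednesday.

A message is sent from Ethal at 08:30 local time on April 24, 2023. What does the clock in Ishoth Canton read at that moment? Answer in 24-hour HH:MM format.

12:00

Daylight saving runs 21 October 2022 – 26 March 2023; April 24, 2023 is outside that window, so Ethal is on standard time at UTC−04:30.
08:30 Ethal + 4h30m = 13:00 UTC.
1 April 2023 is a Saturday, so Sundays fall on 2, 9, 16, 23, 30; the last is April 30.
1 November 2023 is a Wednesday, so the first Friday is November 3 and the second is November 10.
At the standard offset (UTC−01:00), 13:00 UTC − 1h = 12:00 Ishoth Canton standard time.
The standard-time date in Ishoth Canton, April 24, 2023, is outside the daylight-saving period (30 April – 10 November), so Ishoth Canton is on standard time, UTC−01:00.
13:00 UTC − 1h = 12:00 Ishoth Canton.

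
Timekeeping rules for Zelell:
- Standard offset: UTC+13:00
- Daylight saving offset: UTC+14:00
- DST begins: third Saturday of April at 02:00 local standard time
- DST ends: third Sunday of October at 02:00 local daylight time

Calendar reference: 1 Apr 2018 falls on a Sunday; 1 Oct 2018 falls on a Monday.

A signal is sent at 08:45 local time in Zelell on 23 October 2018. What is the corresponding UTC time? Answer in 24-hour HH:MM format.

19:45

1 April 2018 is a Sunday, so the first Saturday is April 7 and the third is April 21.
1 October 2018 is a Monday, so the first Sunday is October 7 and the third is October 21.
23 October 2018 is outside the daylight-saving period (21 April – 21 October), so Zelell is on standard time, UTC+13:00.
08:45 local − 13h = 19:45 UTC (rolling into the previous day, 22 October 2018).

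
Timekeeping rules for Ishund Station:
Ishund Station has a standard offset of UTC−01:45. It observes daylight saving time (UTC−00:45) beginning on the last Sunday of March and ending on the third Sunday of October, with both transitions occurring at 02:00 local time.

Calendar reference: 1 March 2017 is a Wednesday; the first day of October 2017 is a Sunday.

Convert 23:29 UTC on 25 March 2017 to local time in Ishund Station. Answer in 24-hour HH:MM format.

1 March 2017 is a Wednesday, so Sundays fall on 5, 12, 19, 26; the last is March 26.
1 October 2017 is a Sunday, so the first Sunday is October 1 and the third is October 15.
At the standard offset (UTC−01:45), 23:29 UTC − 1h45m = 21:44 Ishund Station standard time.
Daylight saving runs 26 March – 15 October; the standard-time date in Ishund Station, 25 March 2017, is outside that window, so Ishund Station is on standard time at UTC−01:45.
23:29 UTC − 1h45m = 21:44 local.

21:44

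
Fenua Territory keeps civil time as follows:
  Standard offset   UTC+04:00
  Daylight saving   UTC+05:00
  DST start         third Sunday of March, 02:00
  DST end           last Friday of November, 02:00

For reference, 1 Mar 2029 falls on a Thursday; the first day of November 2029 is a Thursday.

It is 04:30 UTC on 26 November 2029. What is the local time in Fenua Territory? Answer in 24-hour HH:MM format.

09:30

1 March 2029 is a Thursday, so the first Sunday is March 4 and the third is March 18.
1 November 2029 is a Thursday, so Fridays fall on 2, 9, 16, 23, 30; the last is November 30.
At the standard offset (UTC+04:00), 04:30 UTC + 4h = 08:30 Fenua Territory standard time.
The standard-time date in Fenua Territory, 26 November 2029, falls between 18 March and 30 November, so daylight saving is in effect and Fenua Territory is at UTC+05:00.
04:30 UTC + 5h = 09:30 local.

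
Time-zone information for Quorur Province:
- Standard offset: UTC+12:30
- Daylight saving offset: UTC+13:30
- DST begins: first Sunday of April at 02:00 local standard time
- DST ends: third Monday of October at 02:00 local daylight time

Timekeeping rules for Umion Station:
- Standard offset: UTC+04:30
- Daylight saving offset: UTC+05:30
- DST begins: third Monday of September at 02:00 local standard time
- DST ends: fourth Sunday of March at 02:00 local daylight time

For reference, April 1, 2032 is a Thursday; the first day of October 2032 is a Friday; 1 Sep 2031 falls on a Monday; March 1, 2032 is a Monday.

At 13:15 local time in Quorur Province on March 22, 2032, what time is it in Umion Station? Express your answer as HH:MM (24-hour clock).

1 April 2032 is a Thursday, so the first Sunday is April 4.
1 October 2032 is a Friday, so the first Monday is October 4 and the third is October 18.
Daylight saving runs 4 April – 18 October; March 22, 2032 is outside that window, so Quorur Province is on standard time at UTC+12:30.
13:15 Quorur Province − 12h30m = 00:45 UTC.
1 September 2031 is a Monday, so the first Monday is September 1 and the third is September 15.
1 March 2032 is a Monday, so the first Sunday is March 7 and the fourth is March 28.
At the standard offset (UTC+04:30), 00:45 UTC + 4h30m = 05:15 Umion Station standard time.
The standard-time date in Umion Station, March 22, 2032, lies within the daylight-saving period (15 September 2031 – 28 March 2032), so Umion Station is on daylight time, UTC+05:30.
00:45 UTC + 5h30m = 06:15 Umion Station.

06:15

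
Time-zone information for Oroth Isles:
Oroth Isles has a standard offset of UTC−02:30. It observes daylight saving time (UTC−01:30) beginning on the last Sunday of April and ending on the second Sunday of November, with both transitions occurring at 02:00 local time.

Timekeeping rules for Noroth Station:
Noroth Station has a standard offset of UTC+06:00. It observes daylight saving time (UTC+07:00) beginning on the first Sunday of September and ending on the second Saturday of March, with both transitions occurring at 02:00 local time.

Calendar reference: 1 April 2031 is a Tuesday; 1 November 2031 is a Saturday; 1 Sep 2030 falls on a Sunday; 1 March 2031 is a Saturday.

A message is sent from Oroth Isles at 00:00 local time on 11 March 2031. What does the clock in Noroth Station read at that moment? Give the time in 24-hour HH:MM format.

08:30

1 April 2031 is a Tuesday, so Sundays fall on 6, 13, 20, 27; the last is April 27.
1 November 2031 is a Saturday, so the first Sunday is November 2 and the second is November 9.
11 March 2031 is outside the daylight-saving period (27 April – 9 November), so Oroth Isles is on standard time, UTC−02:30.
00:00 Oroth Isles + 2h30m = 02:30 UTC.
1 September 2030 is a Sunday, so the first Sunday is September 1.
1 March 2031 is a Saturday, so the first Saturday is March 1 and the second is March 8.
At the standard offset (UTC+06:00), 02:30 UTC + 6h = 08:30 Noroth Station standard time.
Daylight saving runs 1 September 2030 – 8 March 2031; the standard-time date in Noroth Station, 11 March 2031, is outside that window, so Noroth Station is on standard time at UTC+06:00.
02:30 UTC + 6h = 08:30 Noroth Station.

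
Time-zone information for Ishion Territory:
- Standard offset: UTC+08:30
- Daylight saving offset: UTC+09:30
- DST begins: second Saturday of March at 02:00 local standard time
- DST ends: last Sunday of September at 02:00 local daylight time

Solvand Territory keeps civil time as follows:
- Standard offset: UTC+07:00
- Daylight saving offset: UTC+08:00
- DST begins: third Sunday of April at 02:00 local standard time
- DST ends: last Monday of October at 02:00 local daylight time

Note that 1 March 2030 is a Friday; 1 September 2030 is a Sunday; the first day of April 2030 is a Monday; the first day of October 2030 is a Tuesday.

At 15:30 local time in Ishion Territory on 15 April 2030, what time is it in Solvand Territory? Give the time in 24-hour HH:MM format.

13:00

1 March 2030 is a Friday, so the first Saturday is March 2 and the second is March 9.
1 September 2030 is a Sunday, so Sundays fall on 1, 8, 15, 22, 29; the last is September 29.
15 April 2030 falls between 9 March and 29 September, so daylight saving is in effect and Ishion Territory is at UTC+09:30.
15:30 Ishion Territory − 9h30m = 06:00 UTC.
1 April 2030 is a Monday, so the first Sunday is April 7 and the third is April 21.
1 October 2030 is a Tuesday, so Mondays fall on 7, 14, 21, 28; the last is October 28.
At the standard offset (UTC+07:00), 06:00 UTC + 7h = 13:00 Solvand Territory standard time.
Daylight saving runs 21 April – 28 October; the standard-time date in Solvand Territory, 15 April 2030, is outside that window, so Solvand Territory is on standard time at UTC+07:00.
06:00 UTC + 7h = 13:00 Solvand Territory.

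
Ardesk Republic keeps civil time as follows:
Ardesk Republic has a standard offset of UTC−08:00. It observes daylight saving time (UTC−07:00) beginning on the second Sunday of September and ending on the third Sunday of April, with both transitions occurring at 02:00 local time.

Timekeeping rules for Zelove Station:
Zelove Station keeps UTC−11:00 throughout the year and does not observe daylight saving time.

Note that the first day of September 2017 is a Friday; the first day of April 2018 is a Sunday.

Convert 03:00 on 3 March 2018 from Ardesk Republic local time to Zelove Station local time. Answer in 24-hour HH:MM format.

23:00

1 September 2017 is a Friday, so the first Sunday is September 3 and the second is September 10.
1 April 2018 is a Sunday, so the first Sunday is April 1 and the third is April 15.
3 March 2018 falls between 10 September 2017 and 15 April 2018, so daylight saving is in effect and Ardesk Republic is at UTC−07:00.
03:00 Ardesk Republic + 7h = 10:00 UTC.
Zelove Station has no daylight saving, so its offset is UTC−11:00 year-round.
10:00 UTC − 11h = 23:00 Zelove Station (rolling into the previous day, 2 March 2018).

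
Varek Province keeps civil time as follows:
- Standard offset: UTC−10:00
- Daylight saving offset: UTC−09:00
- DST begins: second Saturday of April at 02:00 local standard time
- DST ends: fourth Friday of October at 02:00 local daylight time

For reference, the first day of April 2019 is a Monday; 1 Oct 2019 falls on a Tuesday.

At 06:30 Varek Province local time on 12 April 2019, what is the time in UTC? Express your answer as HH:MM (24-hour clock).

16:30

1 April 2019 is a Monday, so the first Saturday is April 6 and the second is April 13.
1 October 2019 is a Tuesday, so the first Friday is October 4 and the fourth is October 25.
Daylight saving runs 13 April – 25 October; 12 April 2019 is outside that window, so Varek Province is on standard time at UTC−10:00.
06:30 local + 10h = 16:30 UTC.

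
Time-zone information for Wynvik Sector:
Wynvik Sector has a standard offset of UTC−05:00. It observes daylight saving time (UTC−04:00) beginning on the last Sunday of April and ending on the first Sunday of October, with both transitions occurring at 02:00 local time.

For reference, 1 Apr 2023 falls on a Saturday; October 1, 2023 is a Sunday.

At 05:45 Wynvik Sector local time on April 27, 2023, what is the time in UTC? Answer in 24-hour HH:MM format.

10:45

1 April 2023 is a Saturday, so Sundays fall on 2, 9, 16, 23, 30; the last is April 30.
1 October 2023 is a Sunday, so the first Sunday is October 1.
April 27, 2023 is outside the daylight-saving period (30 April – 1 October), so Wynvik Sector is on standard time, UTC−05:00.
05:45 local + 5h = 10:45 UTC.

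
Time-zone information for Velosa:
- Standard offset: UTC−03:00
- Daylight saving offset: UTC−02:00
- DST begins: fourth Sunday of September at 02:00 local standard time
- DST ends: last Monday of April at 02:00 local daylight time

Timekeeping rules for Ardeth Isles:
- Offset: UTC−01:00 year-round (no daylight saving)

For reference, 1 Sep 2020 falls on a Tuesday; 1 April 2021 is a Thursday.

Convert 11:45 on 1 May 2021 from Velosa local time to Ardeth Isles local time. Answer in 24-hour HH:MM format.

13:45

1 September 2020 is a Tuesday, so the first Sunday is September 6 and the fourth is September 27.
1 April 2021 is a Thursday, so Mondays fall on 5, 12, 19, 26; the last is April 26.
Daylight saving runs 27 September 2020 – 26 April 2021; 1 May 2021 is outside that window, so Velosa is on standard time at UTC−03:00.
11:45 Velosa + 3h = 14:45 UTC.
Ardeth Isles stays on UTC−01:00 all year.
14:45 UTC − 1h = 13:45 Ardeth Isles.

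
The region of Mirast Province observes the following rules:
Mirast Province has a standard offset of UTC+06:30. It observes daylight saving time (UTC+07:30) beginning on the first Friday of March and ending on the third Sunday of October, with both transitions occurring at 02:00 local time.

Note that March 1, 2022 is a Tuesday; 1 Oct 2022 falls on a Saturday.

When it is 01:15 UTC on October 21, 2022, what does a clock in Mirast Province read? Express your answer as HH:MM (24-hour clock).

1 March 2022 is a Tuesday, so the first Friday is March 4.
1 October 2022 is a Saturday, so the first Sunday is October 2 and the third is October 16.
At the standard offset (UTC+06:30), 01:15 UTC + 6h30m = 07:45 Mirast Province standard time.
The standard-time date in Mirast Province, October 21, 2022, is outside the daylight-saving period (4 March – 16 October), so Mirast Province is on standard time, UTC+06:30.
01:15 UTC + 6h30m = 07:45 local.

07:45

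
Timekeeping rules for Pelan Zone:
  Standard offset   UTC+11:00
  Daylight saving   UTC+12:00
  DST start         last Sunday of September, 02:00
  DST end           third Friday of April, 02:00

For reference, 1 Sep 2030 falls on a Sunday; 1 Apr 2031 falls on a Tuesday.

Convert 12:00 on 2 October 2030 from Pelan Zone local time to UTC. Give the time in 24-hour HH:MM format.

1 September 2030 is a Sunday, so Sundays fall on 1, 8, 15, 22, 29; the last is September 29.
1 April 2031 is a Tuesday, so the first Friday is April 4 and the third is April 18.
2 October 2030 falls between 29 September 2030 and 18 April 2031, so daylight saving is in effect and Pelan Zone is at UTC+12:00.
12:00 local − 12h = 00:00 UTC.

00:00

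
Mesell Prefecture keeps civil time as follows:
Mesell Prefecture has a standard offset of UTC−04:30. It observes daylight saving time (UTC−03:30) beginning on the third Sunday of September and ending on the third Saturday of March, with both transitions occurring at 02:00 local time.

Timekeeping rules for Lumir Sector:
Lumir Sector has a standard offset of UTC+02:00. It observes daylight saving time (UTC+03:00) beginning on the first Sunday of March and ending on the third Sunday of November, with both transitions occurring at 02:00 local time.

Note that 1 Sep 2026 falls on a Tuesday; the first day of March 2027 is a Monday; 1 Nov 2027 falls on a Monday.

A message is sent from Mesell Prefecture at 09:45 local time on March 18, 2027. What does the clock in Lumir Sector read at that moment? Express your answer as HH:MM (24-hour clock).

1 September 2026 is a Tuesday, so the first Sunday is September 6 and the third is September 20.
1 March 2027 is a Monday, so the first Saturday is March 6 and the third is March 20.
Daylight saving runs 20 September 2026 – 20 March 2027; March 18, 2027 is inside that window, so Mesell Prefecture is at UTC−03:30.
09:45 Mesell Prefecture + 3h30m = 13:15 UTC.
1 March 2027 is a Monday, so the first Sunday is March 7.
1 November 2027 is a Monday, so the first Sunday is November 7 and the third is November 21.
At the standard offset (UTC+02:00), 13:15 UTC + 2h = 15:15 Lumir Sector standard time.
The standard-time date in Lumir Sector, March 18, 2027, falls between 7 March and 21 November, so daylight saving is in effect and Lumir Sector is at UTC+03:00.
13:15 UTC + 3h = 16:15 Lumir Sector.

16:15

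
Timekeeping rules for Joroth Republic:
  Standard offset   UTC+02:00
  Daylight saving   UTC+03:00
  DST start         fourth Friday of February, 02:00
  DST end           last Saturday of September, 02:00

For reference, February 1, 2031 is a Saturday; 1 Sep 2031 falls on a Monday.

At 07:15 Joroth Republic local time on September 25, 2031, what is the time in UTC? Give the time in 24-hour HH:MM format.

04:15

1 February 2031 is a Saturday, so the first Friday is February 7 and the fourth is February 28.
1 September 2031 is a Monday, so Saturdays fall on 6, 13, 20, 27; the last is September 27.
Daylight saving runs 28 February – 27 September; September 25, 2031 is inside that window, so Joroth Republic is at UTC+03:00.
07:15 local − 3h = 04:15 UTC.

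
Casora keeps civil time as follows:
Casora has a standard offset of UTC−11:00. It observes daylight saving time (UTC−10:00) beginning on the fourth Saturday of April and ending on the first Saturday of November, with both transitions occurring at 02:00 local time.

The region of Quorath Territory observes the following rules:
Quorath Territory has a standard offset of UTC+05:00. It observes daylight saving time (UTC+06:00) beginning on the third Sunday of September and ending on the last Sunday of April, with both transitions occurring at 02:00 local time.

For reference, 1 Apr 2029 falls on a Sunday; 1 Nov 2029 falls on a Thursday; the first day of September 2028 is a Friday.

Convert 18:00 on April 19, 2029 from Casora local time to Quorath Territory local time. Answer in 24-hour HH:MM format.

11:00

1 April 2029 is a Sunday, so the first Saturday is April 7 and the fourth is April 28.
1 November 2029 is a Thursday, so the first Saturday is November 3.
April 19, 2029 is outside the daylight-saving period (28 April – 3 November), so Casora is on standard time, UTC−11:00.
18:00 Casora + 11h = 05:00 UTC (rolling into the next day, 20 April 2029).
1 September 2028 is a Friday, so the first Sunday is September 3 and the third is September 17.
1 April 2029 is a Sunday, so Sundays fall on 1, 8, 15, 22, 29; the last is April 29.
At the standard offset (UTC+05:00), 05:00 UTC + 5h = 10:00 Quorath Territory standard time.
Daylight saving runs 17 September 2028 – 29 April 2029; the standard-time date in Quorath Territory, April 20, 2029, is inside that window, so Quorath Territory is at UTC+06:00.
05:00 UTC + 6h = 11:00 Quorath Territory.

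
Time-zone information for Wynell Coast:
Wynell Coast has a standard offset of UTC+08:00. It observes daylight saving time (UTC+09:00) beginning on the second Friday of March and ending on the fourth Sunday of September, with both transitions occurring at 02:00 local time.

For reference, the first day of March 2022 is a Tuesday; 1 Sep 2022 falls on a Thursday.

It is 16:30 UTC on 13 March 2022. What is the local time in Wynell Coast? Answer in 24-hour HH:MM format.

01:30

1 March 2022 is a Tuesday, so the first Friday is March 4 and the second is March 11.
1 September 2022 is a Thursday, so the first Sunday is September 4 and the fourth is September 25.
At the standard offset (UTC+08:00), 16:30 UTC + 8h = 00:30 Wynell Coast standard time (rolling into the next day, 14 March 2022).
Daylight saving runs 11 March – 25 September; the standard-time date in Wynell Coast, 14 March 2022, is inside that window, so Wynell Coast is at UTC+09:00.
16:30 UTC + 9h = 01:30 local (rolling into the next day, 14 March 2022).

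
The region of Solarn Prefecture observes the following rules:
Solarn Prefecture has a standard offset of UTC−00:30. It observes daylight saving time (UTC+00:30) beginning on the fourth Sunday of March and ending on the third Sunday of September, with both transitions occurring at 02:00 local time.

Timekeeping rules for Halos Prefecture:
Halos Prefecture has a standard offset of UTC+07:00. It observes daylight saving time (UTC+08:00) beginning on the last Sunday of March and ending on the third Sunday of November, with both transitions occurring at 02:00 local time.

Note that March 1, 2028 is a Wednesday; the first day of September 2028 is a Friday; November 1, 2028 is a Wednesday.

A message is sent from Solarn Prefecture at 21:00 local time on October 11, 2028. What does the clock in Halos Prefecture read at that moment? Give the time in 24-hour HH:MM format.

05:30

1 March 2028 is a Wednesday, so the first Sunday is March 5 and the fourth is March 26.
1 September 2028 is a Friday, so the first Sunday is September 3 and the third is September 17.
October 11, 2028 is outside the daylight-saving period (26 March – 17 September), so Solarn Prefecture is on standard time, UTC−00:30.
21:00 Solarn Prefecture + 0h30m = 21:30 UTC.
1 March 2028 is a Wednesday, so Sundays fall on 5, 12, 19, 26; the last is March 26.
1 November 2028 is a Wednesday, so the first Sunday is November 5 and the third is November 19.
At the standard offset (UTC+07:00), 21:30 UTC + 7h = 04:30 Halos Prefecture standard time (rolling into the next day, 12 October 2028).
The standard-time date in Halos Prefecture, October 12, 2028, lies within the daylight-saving period (26 March – 19 November), so Halos Prefecture is on daylight time, UTC+08:00.
21:30 UTC + 8h = 05:30 Halos Prefecture (rolling into the next day, 12 October 2028).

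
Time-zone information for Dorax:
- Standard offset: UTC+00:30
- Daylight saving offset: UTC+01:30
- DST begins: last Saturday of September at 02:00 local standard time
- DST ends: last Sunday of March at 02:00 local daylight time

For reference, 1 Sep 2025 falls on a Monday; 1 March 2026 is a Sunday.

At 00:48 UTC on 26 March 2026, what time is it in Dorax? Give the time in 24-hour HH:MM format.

02:18

1 September 2025 is a Monday, so Saturdays fall on 6, 13, 20, 27; the last is September 27.
1 March 2026 is a Sunday, so Sundays fall on 1, 8, 15, 22, 29; the last is March 29.
At the standard offset (UTC+00:30), 00:48 UTC + 0h30m = 01:18 Dorax standard time.
The standard-time date in Dorax, 26 March 2026, lies within the daylight-saving period (27 September 2025 – 29 March 2026), so Dorax is on daylight time, UTC+01:30.
00:48 UTC + 1h30m = 02:18 local.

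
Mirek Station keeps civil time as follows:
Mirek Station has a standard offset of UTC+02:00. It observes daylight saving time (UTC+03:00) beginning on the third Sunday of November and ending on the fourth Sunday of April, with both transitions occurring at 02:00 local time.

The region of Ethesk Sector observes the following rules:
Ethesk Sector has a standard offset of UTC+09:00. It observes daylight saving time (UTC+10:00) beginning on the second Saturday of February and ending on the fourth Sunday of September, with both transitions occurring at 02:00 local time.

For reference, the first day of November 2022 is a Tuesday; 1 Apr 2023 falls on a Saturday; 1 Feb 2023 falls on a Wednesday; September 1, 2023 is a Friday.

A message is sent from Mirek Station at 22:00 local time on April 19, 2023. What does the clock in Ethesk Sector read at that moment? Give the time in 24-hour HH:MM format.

05:00

1 November 2022 is a Tuesday, so the first Sunday is November 6 and the third is November 20.
1 April 2023 is a Saturday, so the first Sunday is April 2 and the fourth is April 23.
April 19, 2023 falls between 20 November 2022 and 23 April 2023, so daylight saving is in effect and Mirek Station is at UTC+03:00.
22:00 Mirek Station − 3h = 19:00 UTC.
1 February 2023 is a Wednesday, so the first Saturday is February 4 and the second is February 11.
1 September 2023 is a Friday, so the first Sunday is September 3 and the fourth is September 24.
At the standard offset (UTC+09:00), 19:00 UTC + 9h = 04:00 Ethesk Sector standard time (rolling into the next day, 20 April 2023).
The standard-time date in Ethesk Sector, April 20, 2023, falls between 11 February and 24 September, so daylight saving is in effect and Ethesk Sector is at UTC+10:00.
19:00 UTC + 10h = 05:00 Ethesk Sector (rolling into the next day, 20 April 2023).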